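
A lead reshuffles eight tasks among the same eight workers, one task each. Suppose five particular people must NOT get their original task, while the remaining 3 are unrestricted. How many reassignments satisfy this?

21234

Let A_j be the event that the j-th constrained one is fixed. By inclusion-exclusion over the 5 events:
Σ_{j=0}^{5} (-1)^j C(5,j)(8-j)!
= C(5,0)·8! - C(5,1)·7! + C(5,2)·6! - C(5,3)·5! + C(5,4)·4! - C(5,5)·3!
= 40320 - 25200 + 7200 - 1200 + 120 - 6
= 21234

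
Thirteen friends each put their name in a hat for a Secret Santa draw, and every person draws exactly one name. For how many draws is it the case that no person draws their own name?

2290792932

The subfactorial !13 = [13!/e] (nearest integer).
13! = 6227020800, and 6227020800/e ≈ 2290792932.07, so !13 = 2290792932.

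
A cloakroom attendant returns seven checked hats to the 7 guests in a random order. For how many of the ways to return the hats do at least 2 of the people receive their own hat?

1331

Sum C(7,i)·!(7-i) for i = 2..7:
  i=2: C(7,2)·!5 = 21·44 = 924
  i=3: C(7,3)·!4 = 35·9 = 315
  i=4: C(7,4)·!3 = 35·2 = 70
  i=5: C(7,5)·!2 = 21·1 = 21
  i=6: C(7,6)·!1 = 7·0 = 0
  i=7: C(7,7)·!0 = 1·1 = 1
Total = 1331.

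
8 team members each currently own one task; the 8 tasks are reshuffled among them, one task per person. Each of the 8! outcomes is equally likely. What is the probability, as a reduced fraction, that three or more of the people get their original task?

647/8064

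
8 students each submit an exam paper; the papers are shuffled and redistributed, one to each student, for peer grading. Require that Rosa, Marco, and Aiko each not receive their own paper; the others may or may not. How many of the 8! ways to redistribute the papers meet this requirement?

Let A_j be the event that the j-th constrained one is fixed. By inclusion-exclusion over the 3 events:
Σ_{j=0}^{3} (-1)^j C(3,j)(8-j)!
= C(3,0)·8! - C(3,1)·7! + C(3,2)·6! - C(3,3)·5!
= 40320 - 15120 + 2160 - 120
= 27240

27240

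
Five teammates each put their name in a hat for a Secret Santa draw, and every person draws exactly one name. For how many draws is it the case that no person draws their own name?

44

By inclusion-exclusion, !5 = Σ (-1)^k · 5!/k! for k=0..5
= 5! - 5!/1! + 5!/2! - 5!/3! + 5!/4! - 5!/5!
= 120 - 120 + 60 - 20 + 5 - 1
= 44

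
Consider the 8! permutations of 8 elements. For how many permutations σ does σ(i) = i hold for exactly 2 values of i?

Pick the 2 fixed positions: C(8,2) = 28 ways.
The remaining 6 must be deranged: !6 = 265.
Total: 28 × 265 = 7420.

7420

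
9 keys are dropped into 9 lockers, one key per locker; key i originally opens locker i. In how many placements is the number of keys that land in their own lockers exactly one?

Pick the single fixed position: C(9,1) = 9 ways.
The other 8 form a derangement: !8 = 14833.
Total: 9 × 14833 = 133497.

133497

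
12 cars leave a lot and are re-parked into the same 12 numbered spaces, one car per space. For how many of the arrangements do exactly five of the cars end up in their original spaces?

1468368

Choose which 5 of the 12 are fixed: C(12,5) = 792.
The remaining 7 must be deranged: !7 = 1854.
Total: 792 × 1854 = 1468368.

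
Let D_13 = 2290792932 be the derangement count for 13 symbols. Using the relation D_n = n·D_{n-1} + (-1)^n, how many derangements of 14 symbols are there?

D_14 = 14·2290792932 + 1 = 32071101049.

32071101049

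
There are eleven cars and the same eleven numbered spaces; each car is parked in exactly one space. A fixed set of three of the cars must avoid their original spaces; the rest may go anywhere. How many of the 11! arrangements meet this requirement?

30078720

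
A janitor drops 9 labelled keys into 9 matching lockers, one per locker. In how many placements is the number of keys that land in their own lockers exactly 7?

36

Choose which 7 of the 9 are fixed: C(9,7) = 36.
The other 2 form a derangement: !2 = 1.
Total: 36 × 1 = 36.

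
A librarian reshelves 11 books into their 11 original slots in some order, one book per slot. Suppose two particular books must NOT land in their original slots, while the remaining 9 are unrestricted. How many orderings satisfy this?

33022080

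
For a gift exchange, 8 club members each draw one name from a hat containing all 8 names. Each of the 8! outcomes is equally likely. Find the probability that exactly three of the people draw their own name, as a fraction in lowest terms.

Favorable outcomes: C(8,3)·!5 = 56·44 = 2464.
Total outcomes: 8! = 40320.
Probability = 2464/40320 = 11/180.

11/180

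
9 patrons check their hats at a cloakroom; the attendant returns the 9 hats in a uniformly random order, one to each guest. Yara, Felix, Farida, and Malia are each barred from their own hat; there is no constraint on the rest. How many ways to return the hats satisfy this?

229080

Let A_j be the event that the j-th constrained one is fixed. By inclusion-exclusion over the 4 events:
Σ_{j=0}^{4} (-1)^j C(4,j)(9-j)!
= C(4,0)·9! - C(4,1)·8! + C(4,2)·7! - C(4,3)·6! + C(4,4)·5!
= 362880 - 161280 + 30240 - 2880 + 120
= 229080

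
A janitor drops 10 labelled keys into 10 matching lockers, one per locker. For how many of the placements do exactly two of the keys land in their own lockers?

Choose which 2 of the 10 are fixed: C(10,2) = 45.
The remaining 8 must be deranged: !8 = 14833.
Total: 45 × 14833 = 667485.

667485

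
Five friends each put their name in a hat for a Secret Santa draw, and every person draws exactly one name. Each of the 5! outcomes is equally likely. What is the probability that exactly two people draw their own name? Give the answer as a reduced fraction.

1/6

Favorable outcomes: C(5,2)·!3 = 10·2 = 20.
Total outcomes: 5! = 120.
Probability = 20/120 = 1/6.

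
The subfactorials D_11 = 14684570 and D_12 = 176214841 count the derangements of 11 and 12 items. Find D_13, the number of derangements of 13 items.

D_13 = (13-1)·(D_12 + D_11) = 12·(176214841 + 14684570) = 12·190899411 = 2290792932.

2290792932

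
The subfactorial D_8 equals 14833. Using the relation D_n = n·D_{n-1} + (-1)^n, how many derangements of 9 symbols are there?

D_9 = 9·14833 - 1 = 133496.

133496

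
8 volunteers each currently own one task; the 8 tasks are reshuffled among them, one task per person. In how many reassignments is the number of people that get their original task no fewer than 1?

# with exactly i fixed is C(8,i)·!(8-i); sum over i=1..8:
  i=1: C(8,1)·!7 = 8·1854 = 14832
  i=2: C(8,2)·!6 = 28·265 = 7420
  i=3: C(8,3)·!5 = 56·44 = 2464
  i=4: C(8,4)·!4 = 70·9 = 630
  i=5: C(8,5)·!3 = 56·2 = 112
  i=6: C(8,6)·!2 = 28·1 = 28
  i=7: C(8,7)·!1 = 8·0 = 0
  i=8: C(8,8)·!0 = 1·1 = 1
Total = 25487.

25487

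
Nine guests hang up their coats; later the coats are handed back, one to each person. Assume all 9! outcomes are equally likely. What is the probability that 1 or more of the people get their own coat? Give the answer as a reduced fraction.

28673/45360

Favorable outcomes: Σ_{i≥1} C(9,i)·!(9-i) = 9·14833 + 36·1854 + 84·265 + 126·44 + 126·9 + 84·2 + 36·1 + 9·0 + 1·1 = 229384.
Total outcomes: 9! = 362880.
Probability = 229384/362880 = 28673/45360.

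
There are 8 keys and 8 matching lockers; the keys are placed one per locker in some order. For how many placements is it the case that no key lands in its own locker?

14833

The number of derangements of 8 is !8 = Σ_{k=0}^{8} (-1)^k·8!/k!
= 8! - 8!/1! + 8!/2! - 8!/3! + 8!/4! - 8!/5! + 8!/6! - 8!/7! + 8!/8!
= 40320 - 40320 + 20160 - 6720 + 1680 - 336 + 56 - 8 + 1
= 14833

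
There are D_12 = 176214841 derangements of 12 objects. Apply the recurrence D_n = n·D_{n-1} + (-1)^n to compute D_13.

2290792932

D_13 = 13·176214841 - 1 = 2290792932.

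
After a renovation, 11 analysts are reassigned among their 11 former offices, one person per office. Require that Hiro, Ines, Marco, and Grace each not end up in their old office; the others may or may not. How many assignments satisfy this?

27422640

Inclusion-exclusion on the 4 forbidden self-matches:
Σ_{j=0}^{4} (-1)^j C(4,j)(11-j)!
= C(4,0)·11! - C(4,1)·10! + C(4,2)·9! - C(4,3)·8! + C(4,4)·7!
= 39916800 - 14515200 + 2177280 - 161280 + 5040
= 27422640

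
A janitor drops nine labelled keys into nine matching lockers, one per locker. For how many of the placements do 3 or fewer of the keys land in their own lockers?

355997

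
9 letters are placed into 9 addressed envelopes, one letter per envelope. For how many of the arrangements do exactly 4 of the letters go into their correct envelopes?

Choose which 4 of the 9 are fixed: C(9,4) = 126.
The other 5 form a derangement: !5 = 44.
Total: 126 × 44 = 5544.

5544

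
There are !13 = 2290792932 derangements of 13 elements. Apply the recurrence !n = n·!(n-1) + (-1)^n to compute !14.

32071101049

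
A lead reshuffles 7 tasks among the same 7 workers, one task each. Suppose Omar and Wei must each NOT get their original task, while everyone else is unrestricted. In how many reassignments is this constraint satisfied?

3720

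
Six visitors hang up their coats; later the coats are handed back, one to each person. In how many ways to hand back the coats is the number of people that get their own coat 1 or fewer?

529

# with exactly i fixed is C(6,i)·!(6-i); sum over i=0..1:
  i=0: C(6,0)·!6 = 1·265 = 265
  i=1: C(6,1)·!5 = 6·44 = 264
Total = 529.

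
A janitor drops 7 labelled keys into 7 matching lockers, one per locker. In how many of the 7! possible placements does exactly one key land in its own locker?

Pick the single fixed position: C(7,1) = 7 ways.
The remaining 6 must be deranged: !6 = 265.
Total: 7 × 265 = 1855.

1855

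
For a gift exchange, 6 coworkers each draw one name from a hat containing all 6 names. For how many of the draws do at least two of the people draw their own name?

Sum C(6,i)·!(6-i) for i = 2..6:
  i=2: C(6,2)·!4 = 15·9 = 135
  i=3: C(6,3)·!3 = 20·2 = 40
  i=4: C(6,4)·!2 = 15·1 = 15
  i=5: C(6,5)·!1 = 6·0 = 0
  i=6: C(6,6)·!0 = 1·1 = 1
Total = 191.

191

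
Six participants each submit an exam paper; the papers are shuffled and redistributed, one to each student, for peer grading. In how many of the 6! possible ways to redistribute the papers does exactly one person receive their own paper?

Pick the single fixed position: C(6,1) = 6 ways.
The other 5 form a derangement: !5 = 44.
Total: 6 × 44 = 264.

264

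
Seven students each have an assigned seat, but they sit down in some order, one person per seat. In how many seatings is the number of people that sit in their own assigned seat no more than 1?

3709

Sum C(7,i)·!(7-i) for i = 0..1:
  i=0: C(7,0)·!7 = 1·1854 = 1854
  i=1: C(7,1)·!6 = 7·265 = 1855
Total = 3709.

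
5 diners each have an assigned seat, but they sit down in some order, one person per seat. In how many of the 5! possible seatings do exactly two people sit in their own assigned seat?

20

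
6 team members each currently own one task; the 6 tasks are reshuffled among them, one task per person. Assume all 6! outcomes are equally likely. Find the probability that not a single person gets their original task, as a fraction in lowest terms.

Favorable outcomes: !6 = 265.
Total outcomes: 6! = 720.
Probability = 265/720 = 53/144.

53/144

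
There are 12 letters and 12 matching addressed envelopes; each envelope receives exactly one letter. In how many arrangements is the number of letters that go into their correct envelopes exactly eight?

4455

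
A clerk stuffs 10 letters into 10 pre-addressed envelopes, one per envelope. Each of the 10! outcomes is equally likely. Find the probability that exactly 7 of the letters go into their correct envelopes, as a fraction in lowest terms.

1/15120

Favorable outcomes: C(10,7)·!3 = 120·2 = 240.
Total outcomes: 10! = 3628800.
Probability = 240/3628800 = 1/15120.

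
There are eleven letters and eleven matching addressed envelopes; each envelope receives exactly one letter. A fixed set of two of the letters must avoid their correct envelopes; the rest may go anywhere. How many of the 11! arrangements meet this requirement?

Inclusion-exclusion on the 2 forbidden self-matches:
Σ_{j=0}^{2} (-1)^j C(2,j)(11-j)!
= C(2,0)·11! - C(2,1)·10! + C(2,2)·9!
= 39916800 - 7257600 + 362880
= 33022080

33022080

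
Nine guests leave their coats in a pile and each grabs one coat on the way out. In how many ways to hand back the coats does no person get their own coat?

The number of derangements of 9 is !9 = Σ_{k=0}^{9} (-1)^k·9!/k!
= 9! - 9!/1! + 9!/2! - 9!/3! + 9!/4! - 9!/5! + 9!/6! - 9!/7! + 9!/8! - 9!/9!
= 362880 - 362880 + 181440 - 60480 + 15120 - 3024 + 504 - 72 + 9 - 1
= 133496

133496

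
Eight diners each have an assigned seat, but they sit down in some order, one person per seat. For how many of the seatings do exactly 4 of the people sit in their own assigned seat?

Choose which 4 of the 8 are fixed: C(8,4) = 70.
The remaining 4 must be deranged: !4 = 9.
Total: 70 × 9 = 630.

630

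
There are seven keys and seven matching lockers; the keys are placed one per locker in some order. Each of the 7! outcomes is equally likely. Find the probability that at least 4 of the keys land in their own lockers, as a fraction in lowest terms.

23/1260

Favorable outcomes: Σ_{i≥4} C(7,i)·!(7-i) = 35·2 + 21·1 + 7·0 + 1·1 = 92.
Total outcomes: 7! = 5040.
Probability = 92/5040 = 23/1260.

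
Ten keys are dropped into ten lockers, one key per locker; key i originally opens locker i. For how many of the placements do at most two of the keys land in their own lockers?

Sum C(10,i)·!(10-i) for i = 0..2:
  i=0: C(10,0)·!10 = 1·1334961 = 1334961
  i=1: C(10,1)·!9 = 10·133496 = 1334960
  i=2: C(10,2)·!8 = 45·14833 = 667485
Total = 3337406.

3337406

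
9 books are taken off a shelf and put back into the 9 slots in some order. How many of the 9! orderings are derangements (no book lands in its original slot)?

133496

Recurrence: !9 = 8·(!8 + !7).
!9 = 8·(14833 + 1854) = 8·16687 = 133496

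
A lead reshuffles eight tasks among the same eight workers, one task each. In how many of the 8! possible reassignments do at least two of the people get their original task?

# with exactly i fixed is C(8,i)·!(8-i); sum over i=2..8:
  i=2: C(8,2)·!6 = 28·265 = 7420
  i=3: C(8,3)·!5 = 56·44 = 2464
  i=4: C(8,4)·!4 = 70·9 = 630
  i=5: C(8,5)·!3 = 56·2 = 112
  i=6: C(8,6)·!2 = 28·1 = 28
  i=7: C(8,7)·!1 = 8·0 = 0
  i=8: C(8,8)·!0 = 1·1 = 1
Total = 10655.

10655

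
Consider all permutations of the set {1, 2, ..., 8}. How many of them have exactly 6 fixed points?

Pick the 6 fixed positions: C(8,6) = 28 ways.
The other 2 form a derangement: !2 = 1.
Total: 28 × 1 = 28.

28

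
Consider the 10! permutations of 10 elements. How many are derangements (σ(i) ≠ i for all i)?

1334961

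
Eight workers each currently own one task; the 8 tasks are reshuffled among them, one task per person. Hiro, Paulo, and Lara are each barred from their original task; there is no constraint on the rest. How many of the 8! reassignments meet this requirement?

Inclusion-exclusion on the 3 forbidden self-matches:
Σ_{j=0}^{3} (-1)^j C(3,j)(8-j)!
= C(3,0)·8! - C(3,1)·7! + C(3,2)·6! - C(3,3)·5!
= 40320 - 15120 + 2160 - 120
= 27240

27240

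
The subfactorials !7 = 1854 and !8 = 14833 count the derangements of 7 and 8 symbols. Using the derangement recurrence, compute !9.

133496

!9 = (9-1)·(!8 + !7) = 8·(14833 + 1854) = 8·16687 = 133496.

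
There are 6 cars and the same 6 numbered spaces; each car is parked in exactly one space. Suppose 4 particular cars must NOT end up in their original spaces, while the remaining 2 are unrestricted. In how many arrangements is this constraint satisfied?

362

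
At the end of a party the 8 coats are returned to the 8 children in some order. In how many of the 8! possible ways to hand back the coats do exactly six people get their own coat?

28

Choose which 6 of the 8 are fixed: C(8,6) = 28.
The other 2 form a derangement: !2 = 1.
Total: 28 × 1 = 28.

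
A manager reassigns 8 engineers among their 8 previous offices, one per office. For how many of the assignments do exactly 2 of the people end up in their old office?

Pick the 2 fixed positions: C(8,2) = 28 ways.
The other 6 form a derangement: !6 = 265.
Total: 28 × 265 = 7420.

7420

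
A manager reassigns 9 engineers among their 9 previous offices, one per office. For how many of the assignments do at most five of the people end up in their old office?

Sum C(9,i)·!(9-i) for i = 0..5:
  i=0: C(9,0)·!9 = 1·133496 = 133496
  i=1: C(9,1)·!8 = 9·14833 = 133497
  i=2: C(9,2)·!7 = 36·1854 = 66744
  i=3: C(9,3)·!6 = 84·265 = 22260
  i=4: C(9,4)·!5 = 126·44 = 5544
  i=5: C(9,5)·!4 = 126·9 = 1134
Total = 362675.

362675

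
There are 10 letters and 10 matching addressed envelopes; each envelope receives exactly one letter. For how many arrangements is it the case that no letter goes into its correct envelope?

1334961

!10 is the nearest integer to 10!/e.
10! = 3628800, and 3628800/e ≈ 1334960.92, so !10 = 1334961.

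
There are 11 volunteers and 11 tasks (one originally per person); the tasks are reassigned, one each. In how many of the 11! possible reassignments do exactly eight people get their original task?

Pick the 8 fixed positions: C(11,8) = 165 ways.
The remaining 3 must be deranged: !3 = 2.
Total: 165 × 2 = 330.

330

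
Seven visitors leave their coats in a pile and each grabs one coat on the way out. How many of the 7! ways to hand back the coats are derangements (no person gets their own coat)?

1854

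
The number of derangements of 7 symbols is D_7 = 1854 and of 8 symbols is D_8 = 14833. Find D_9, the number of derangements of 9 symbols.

D_9 = (9-1)·(D_8 + D_7) = 8·(14833 + 1854) = 8·16687 = 133496.

133496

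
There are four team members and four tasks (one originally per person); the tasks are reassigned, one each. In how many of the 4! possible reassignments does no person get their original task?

By inclusion-exclusion, !4 = Σ (-1)^k · 4!/k! for k=0..4
= 4! - 4!/1! + 4!/2! - 4!/3! + 4!/4!
= 24 - 24 + 12 - 4 + 1
= 9

9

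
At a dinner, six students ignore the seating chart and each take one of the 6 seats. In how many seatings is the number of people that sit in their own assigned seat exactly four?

Choose which 4 of the 6 are fixed: C(6,4) = 15.
The other 2 form a derangement: !2 = 1.
Total: 15 × 1 = 15.

15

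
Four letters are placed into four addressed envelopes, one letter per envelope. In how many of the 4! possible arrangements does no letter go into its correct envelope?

!4 is the nearest integer to 4!/e.
4! = 24, and 24/e ≈ 8.83, so !4 = 9.

9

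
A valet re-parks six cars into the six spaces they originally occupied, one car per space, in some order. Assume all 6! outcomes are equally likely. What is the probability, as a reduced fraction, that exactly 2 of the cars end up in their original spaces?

3/16

Favorable outcomes: C(6,2)·!4 = 15·9 = 135.
Total outcomes: 6! = 720.
Probability = 135/720 = 3/16.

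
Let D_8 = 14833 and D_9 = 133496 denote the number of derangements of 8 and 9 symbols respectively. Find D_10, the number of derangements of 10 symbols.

D_10 = (10-1)·(D_9 + D_8) = 9·(133496 + 14833) = 9·148329 = 1334961.

1334961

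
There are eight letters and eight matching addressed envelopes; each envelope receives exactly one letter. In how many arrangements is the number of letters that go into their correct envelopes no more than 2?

# with exactly i fixed is C(8,i)·!(8-i); sum over i=0..2:
  i=0: C(8,0)·!8 = 1·14833 = 14833
  i=1: C(8,1)·!7 = 8·1854 = 14832
  i=2: C(8,2)·!6 = 28·265 = 7420
Total = 37085.

37085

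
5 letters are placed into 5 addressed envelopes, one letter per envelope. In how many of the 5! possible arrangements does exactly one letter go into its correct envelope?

Pick the single fixed position: C(5,1) = 5 ways.
The other 4 form a derangement: !4 = 9.
Total: 5 × 9 = 45.

45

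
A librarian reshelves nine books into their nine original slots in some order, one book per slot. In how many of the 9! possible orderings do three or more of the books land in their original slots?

# with exactly i fixed is C(9,i)·!(9-i); sum over i=3..9:
  i=3: C(9,3)·!6 = 84·265 = 22260
  i=4: C(9,4)·!5 = 126·44 = 5544
  i=5: C(9,5)·!4 = 126·9 = 1134
  i=6: C(9,6)·!3 = 84·2 = 168
  i=7: C(9,7)·!2 = 36·1 = 36
  i=8: C(9,8)·!1 = 9·0 = 0
  i=9: C(9,9)·!0 = 1·1 = 1
Total = 29143.

29143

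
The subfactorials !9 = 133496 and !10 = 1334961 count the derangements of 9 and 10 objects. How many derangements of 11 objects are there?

14684570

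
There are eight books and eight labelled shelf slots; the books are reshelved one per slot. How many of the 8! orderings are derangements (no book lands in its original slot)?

Recurrence: !8 = 7·(!7 + !6).
!8 = 7·(1854 + 265) = 7·2119 = 14833

14833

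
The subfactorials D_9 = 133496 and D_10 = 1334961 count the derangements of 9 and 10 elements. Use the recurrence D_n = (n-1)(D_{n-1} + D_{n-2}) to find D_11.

14684570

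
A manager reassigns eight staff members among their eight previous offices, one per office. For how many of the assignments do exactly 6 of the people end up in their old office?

28

Pick the 6 fixed positions: C(8,6) = 28 ways.
The remaining 2 must be deranged: !2 = 1.
Total: 28 × 1 = 28.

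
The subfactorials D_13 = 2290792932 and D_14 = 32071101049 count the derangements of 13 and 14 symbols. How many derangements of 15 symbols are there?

481066515734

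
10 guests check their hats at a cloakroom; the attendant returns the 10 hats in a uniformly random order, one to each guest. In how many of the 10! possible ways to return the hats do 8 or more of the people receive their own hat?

46

Sum C(10,i)·!(10-i) for i = 8..10:
  i=8: C(10,8)·!2 = 45·1 = 45
  i=9: C(10,9)·!1 = 10·0 = 0
  i=10: C(10,10)·!0 = 1·1 = 1
Total = 46.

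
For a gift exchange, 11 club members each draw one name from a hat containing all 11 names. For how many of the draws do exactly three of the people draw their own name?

Choose which 3 of the 11 are fixed: C(11,3) = 165.
The other 8 form a derangement: !8 = 14833.
Total: 165 × 14833 = 2447445.

2447445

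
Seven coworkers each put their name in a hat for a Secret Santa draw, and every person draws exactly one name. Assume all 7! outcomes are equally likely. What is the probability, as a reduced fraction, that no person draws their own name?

103/280

Favorable outcomes: !7 = 1854.
Total outcomes: 7! = 5040.
Probability = 1854/5040 = 103/280.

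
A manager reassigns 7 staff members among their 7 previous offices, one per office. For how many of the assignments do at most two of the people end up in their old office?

# with exactly i fixed is C(7,i)·!(7-i); sum over i=0..2:
  i=0: C(7,0)·!7 = 1·1854 = 1854
  i=1: C(7,1)·!6 = 7·265 = 1855
  i=2: C(7,2)·!5 = 21·44 = 924
Total = 4633.

4633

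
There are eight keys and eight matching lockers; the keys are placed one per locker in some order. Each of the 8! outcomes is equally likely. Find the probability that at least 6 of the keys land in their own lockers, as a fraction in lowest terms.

Favorable outcomes: Σ_{i≥6} C(8,i)·!(8-i) = 28·1 + 8·0 + 1·1 = 29.
Total outcomes: 8! = 40320.
Probability = 29/40320 = 29/40320.

29/40320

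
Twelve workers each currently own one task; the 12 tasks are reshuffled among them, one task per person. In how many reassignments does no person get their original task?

The number of derangements of 12 is !12 = Σ_{k=0}^{12} (-1)^k·12!/k!
= 12! - 12!/1! + 12!/2! - 12!/3! + 12!/4! - 12!/5! + 12!/6! - 12!/7! + 12!/8! - 12!/9! + 12!/10! - 12!/11! + 12!/12!
= 479001600 - 479001600 + 239500800 - 79833600 + 19958400 - 3991680 + 665280 - 95040 + 11880 - 1320 + 132 - 12 + 1
= 176214841

176214841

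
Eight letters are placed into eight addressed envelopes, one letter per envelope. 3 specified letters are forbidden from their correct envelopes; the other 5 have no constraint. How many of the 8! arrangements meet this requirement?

27240

Let A_j be the event that the j-th constrained one is fixed. By inclusion-exclusion over the 3 events:
Σ_{j=0}^{3} (-1)^j C(3,j)(8-j)!
= C(3,0)·8! - C(3,1)·7! + C(3,2)·6! - C(3,3)·5!
= 40320 - 15120 + 2160 - 120
= 27240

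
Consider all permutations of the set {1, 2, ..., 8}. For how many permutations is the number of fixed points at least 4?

# with exactly i fixed is C(8,i)·!(8-i); sum over i=4..8:
  i=4: C(8,4)·!4 = 70·9 = 630
  i=5: C(8,5)·!3 = 56·2 = 112
  i=6: C(8,6)·!2 = 28·1 = 28
  i=7: C(8,7)·!1 = 8·0 = 0
  i=8: C(8,8)·!0 = 1·1 = 1
Total = 771.

771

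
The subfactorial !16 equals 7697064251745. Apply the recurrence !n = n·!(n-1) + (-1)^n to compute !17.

!17 = 17·7697064251745 - 1 = 130850092279664.

130850092279664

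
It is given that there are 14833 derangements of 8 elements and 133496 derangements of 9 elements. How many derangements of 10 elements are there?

D_10 = (10-1)·(D_9 + D_8) = 9·(133496 + 14833) = 9·148329 = 1334961.

1334961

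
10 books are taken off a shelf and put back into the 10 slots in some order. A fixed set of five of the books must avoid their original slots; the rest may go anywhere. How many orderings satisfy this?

2170680

Let A_j be the event that the j-th constrained one is fixed. By inclusion-exclusion over the 5 events:
Σ_{j=0}^{5} (-1)^j C(5,j)(10-j)!
= C(5,0)·10! - C(5,1)·9! + C(5,2)·8! - C(5,3)·7! + C(5,4)·6! - C(5,5)·5!
= 3628800 - 1814400 + 403200 - 50400 + 3600 - 120
= 2170680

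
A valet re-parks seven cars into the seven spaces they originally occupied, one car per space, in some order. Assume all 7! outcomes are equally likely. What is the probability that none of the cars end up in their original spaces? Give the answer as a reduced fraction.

Favorable outcomes: !7 = 1854.
Total outcomes: 7! = 5040.
Probability = 1854/5040 = 103/280.

103/280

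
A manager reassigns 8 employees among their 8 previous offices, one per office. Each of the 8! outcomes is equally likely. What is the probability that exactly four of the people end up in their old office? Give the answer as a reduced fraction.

1/64

Favorable outcomes: C(8,4)·!4 = 70·9 = 630.
Total outcomes: 8! = 40320.
Probability = 630/40320 = 1/64.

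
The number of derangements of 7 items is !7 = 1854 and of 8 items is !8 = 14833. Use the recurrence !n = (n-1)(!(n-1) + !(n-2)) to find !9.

133496

!9 = (9-1)·(!8 + !7) = 8·(14833 + 1854) = 8·16687 = 133496.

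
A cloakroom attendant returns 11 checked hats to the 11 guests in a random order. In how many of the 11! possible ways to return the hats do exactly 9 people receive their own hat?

55

Pick the 9 fixed positions: C(11,9) = 55 ways.
The other 2 form a derangement: !2 = 1.
Total: 55 × 1 = 55.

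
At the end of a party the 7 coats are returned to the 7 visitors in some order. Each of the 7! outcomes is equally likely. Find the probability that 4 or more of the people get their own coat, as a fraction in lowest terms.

Favorable outcomes: Σ_{i≥4} C(7,i)·!(7-i) = 35·2 + 21·1 + 7·0 + 1·1 = 92.
Total outcomes: 7! = 5040.
Probability = 92/5040 = 23/1260.

23/1260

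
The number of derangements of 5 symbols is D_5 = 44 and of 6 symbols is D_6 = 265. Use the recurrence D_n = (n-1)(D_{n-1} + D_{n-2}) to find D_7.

1854

D_7 = (7-1)·(D_6 + D_5) = 6·(265 + 44) = 6·309 = 1854.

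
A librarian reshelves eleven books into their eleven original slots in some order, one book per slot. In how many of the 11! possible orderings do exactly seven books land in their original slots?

Pick the 7 fixed positions: C(11,7) = 330 ways.
The remaining 4 must be deranged: !4 = 9.
Total: 330 × 9 = 2970.

2970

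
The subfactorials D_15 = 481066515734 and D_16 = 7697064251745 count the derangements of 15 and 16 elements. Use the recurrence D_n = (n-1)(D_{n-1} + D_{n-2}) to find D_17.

D_17 = (17-1)·(D_16 + D_15) = 16·(7697064251745 + 481066515734) = 16·8178130767479 = 130850092279664.

130850092279664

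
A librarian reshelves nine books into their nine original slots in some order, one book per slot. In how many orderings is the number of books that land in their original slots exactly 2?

66744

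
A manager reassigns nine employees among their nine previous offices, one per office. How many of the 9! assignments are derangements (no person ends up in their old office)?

By inclusion-exclusion, !9 = Σ (-1)^k · 9!/k! for k=0..9
= 9! - 9!/1! + 9!/2! - 9!/3! + 9!/4! - 9!/5! + 9!/6! - 9!/7! + 9!/8! - 9!/9!
= 362880 - 362880 + 181440 - 60480 + 15120 - 3024 + 504 - 72 + 9 - 1
= 133496

133496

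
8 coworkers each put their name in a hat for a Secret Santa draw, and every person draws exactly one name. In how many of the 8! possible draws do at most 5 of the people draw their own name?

40291

# with exactly i fixed is C(8,i)·!(8-i); sum over i=0..5:
  i=0: C(8,0)·!8 = 1·14833 = 14833
  i=1: C(8,1)·!7 = 8·1854 = 14832
  i=2: C(8,2)·!6 = 28·265 = 7420
  i=3: C(8,3)·!5 = 56·44 = 2464
  i=4: C(8,4)·!4 = 70·9 = 630
  i=5: C(8,5)·!3 = 56·2 = 112
Total = 40291.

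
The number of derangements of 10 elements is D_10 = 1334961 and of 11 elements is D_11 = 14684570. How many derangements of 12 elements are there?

176214841

D_12 = (12-1)·(D_11 + D_10) = 11·(14684570 + 1334961) = 11·16019531 = 176214841.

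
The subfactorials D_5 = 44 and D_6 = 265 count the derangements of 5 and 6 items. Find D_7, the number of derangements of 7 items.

1854

D_7 = (7-1)·(D_6 + D_5) = 6·(265 + 44) = 6·309 = 1854.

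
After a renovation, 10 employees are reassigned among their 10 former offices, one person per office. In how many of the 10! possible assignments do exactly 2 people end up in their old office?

667485

Pick the 2 fixed positions: C(10,2) = 45 ways.
The remaining 8 must be deranged: !8 = 14833.
Total: 45 × 14833 = 667485.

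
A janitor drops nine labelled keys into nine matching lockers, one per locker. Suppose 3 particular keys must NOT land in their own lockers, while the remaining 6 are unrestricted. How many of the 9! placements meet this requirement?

256320

Inclusion-exclusion on the 3 forbidden self-matches:
Σ_{j=0}^{3} (-1)^j C(3,j)(9-j)!
= C(3,0)·9! - C(3,1)·8! + C(3,2)·7! - C(3,3)·6!
= 362880 - 120960 + 15120 - 720
= 256320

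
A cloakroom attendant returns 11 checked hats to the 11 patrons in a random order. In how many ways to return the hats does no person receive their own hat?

!11 = 11! · Σ_{k=0}^{11} (-1)^k/k!
= 11! - 11!/1! + 11!/2! - 11!/3! + 11!/4! - 11!/5! + 11!/6! - 11!/7! + 11!/8! - 11!/9! + 11!/10! - 11!/11!
= 39916800 - 39916800 + 19958400 - 6652800 + 1663200 - 332640 + 55440 - 7920 + 990 - 110 + 11 - 1
= 14684570

14684570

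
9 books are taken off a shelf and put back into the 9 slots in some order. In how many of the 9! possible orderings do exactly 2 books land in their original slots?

66744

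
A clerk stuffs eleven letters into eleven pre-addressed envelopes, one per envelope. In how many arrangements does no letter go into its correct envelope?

14684570

By inclusion-exclusion, !11 = Σ (-1)^k · 11!/k! for k=0..11
= 11! - 11!/1! + 11!/2! - 11!/3! + 11!/4! - 11!/5! + 11!/6! - 11!/7! + 11!/8! - 11!/9! + 11!/10! - 11!/11!
= 39916800 - 39916800 + 19958400 - 6652800 + 1663200 - 332640 + 55440 - 7920 + 990 - 110 + 11 - 1
= 14684570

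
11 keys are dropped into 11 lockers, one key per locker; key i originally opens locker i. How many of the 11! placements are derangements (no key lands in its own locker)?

!11 = 11! · Σ_{k=0}^{11} (-1)^k/k!
= 11! - 11!/1! + 11!/2! - 11!/3! + 11!/4! - 11!/5! + 11!/6! - 11!/7! + 11!/8! - 11!/9! + 11!/10! - 11!/11!
= 39916800 - 39916800 + 19958400 - 6652800 + 1663200 - 332640 + 55440 - 7920 + 990 - 110 + 11 - 1
= 14684570

14684570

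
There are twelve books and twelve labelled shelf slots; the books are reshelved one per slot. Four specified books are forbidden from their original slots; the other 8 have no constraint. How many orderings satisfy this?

339696000

Inclusion-exclusion on the 4 forbidden self-matches:
Σ_{j=0}^{4} (-1)^j C(4,j)(12-j)!
= C(4,0)·12! - C(4,1)·11! + C(4,2)·10! - C(4,3)·9! + C(4,4)·8!
= 479001600 - 159667200 + 21772800 - 1451520 + 40320
= 339696000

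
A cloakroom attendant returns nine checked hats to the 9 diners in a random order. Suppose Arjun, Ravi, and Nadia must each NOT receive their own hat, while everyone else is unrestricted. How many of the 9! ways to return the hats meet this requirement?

256320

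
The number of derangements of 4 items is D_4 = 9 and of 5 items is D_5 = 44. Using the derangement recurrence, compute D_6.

D_6 = (6-1)·(D_5 + D_4) = 5·(44 + 9) = 5·53 = 265.

265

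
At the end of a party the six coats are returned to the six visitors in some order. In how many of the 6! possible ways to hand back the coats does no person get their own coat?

Use !n = (n-1)(!(n-1) + !(n-2)).
!6 = 5·(44 + 9) = 5·53 = 265

265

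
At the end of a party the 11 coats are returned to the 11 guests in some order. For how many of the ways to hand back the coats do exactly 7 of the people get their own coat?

2970

Choose which 7 of the 11 are fixed: C(11,7) = 330.
The remaining 4 must be deranged: !4 = 9.
Total: 330 × 9 = 2970.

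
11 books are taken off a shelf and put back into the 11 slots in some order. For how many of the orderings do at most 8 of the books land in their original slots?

Sum C(11,i)·!(11-i) for i = 0..8:
  i=0: C(11,0)·!11 = 1·14684570 = 14684570
  i=1: C(11,1)·!10 = 11·1334961 = 14684571
  i=2: C(11,2)·!9 = 55·133496 = 7342280
  i=3: C(11,3)·!8 = 165·14833 = 2447445
  i=4: C(11,4)·!7 = 330·1854 = 611820
  i=5: C(11,5)·!6 = 462·265 = 122430
  i=6: C(11,6)·!5 = 462·44 = 20328
  i=7: C(11,7)·!4 = 330·9 = 2970
  i=8: C(11,8)·!3 = 165·2 = 330
Total = 39916744.

39916744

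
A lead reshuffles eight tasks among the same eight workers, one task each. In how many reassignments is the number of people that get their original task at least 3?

3235

# with exactly i fixed is C(8,i)·!(8-i); sum over i=3..8:
  i=3: C(8,3)·!5 = 56·44 = 2464
  i=4: C(8,4)·!4 = 70·9 = 630
  i=5: C(8,5)·!3 = 56·2 = 112
  i=6: C(8,6)·!2 = 28·1 = 28
  i=7: C(8,7)·!1 = 8·0 = 0
  i=8: C(8,8)·!0 = 1·1 = 1
Total = 3235.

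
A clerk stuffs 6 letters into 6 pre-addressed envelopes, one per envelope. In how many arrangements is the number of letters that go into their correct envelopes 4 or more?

16

# with exactly i fixed is C(6,i)·!(6-i); sum over i=4..6:
  i=4: C(6,4)·!2 = 15·1 = 15
  i=5: C(6,5)·!1 = 6·0 = 0
  i=6: C(6,6)·!0 = 1·1 = 1
Total = 16.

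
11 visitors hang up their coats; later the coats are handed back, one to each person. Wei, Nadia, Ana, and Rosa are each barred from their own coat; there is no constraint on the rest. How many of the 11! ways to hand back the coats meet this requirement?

27422640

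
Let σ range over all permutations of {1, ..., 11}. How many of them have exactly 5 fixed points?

122430

Choose which 5 of the 11 are fixed: C(11,5) = 462.
The other 6 form a derangement: !6 = 265.
Total: 462 × 265 = 122430.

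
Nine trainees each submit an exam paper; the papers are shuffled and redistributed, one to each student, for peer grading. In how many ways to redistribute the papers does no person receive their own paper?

133496

!9 is the nearest integer to 9!/e.
9! = 362880, and 362880/e ≈ 133496.09, so !9 = 133496.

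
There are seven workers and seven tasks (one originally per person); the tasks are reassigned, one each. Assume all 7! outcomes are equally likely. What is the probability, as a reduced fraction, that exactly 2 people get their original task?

11/60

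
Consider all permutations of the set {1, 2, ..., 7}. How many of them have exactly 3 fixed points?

315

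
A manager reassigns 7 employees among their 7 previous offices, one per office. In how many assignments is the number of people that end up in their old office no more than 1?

3709

# with exactly i fixed is C(7,i)·!(7-i); sum over i=0..1:
  i=0: C(7,0)·!7 = 1·1854 = 1854
  i=1: C(7,1)·!6 = 7·265 = 1855
Total = 3709.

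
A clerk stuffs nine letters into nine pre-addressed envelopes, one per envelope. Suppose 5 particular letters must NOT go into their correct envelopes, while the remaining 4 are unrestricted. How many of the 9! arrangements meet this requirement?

Inclusion-exclusion on the 5 forbidden self-matches:
Σ_{j=0}^{5} (-1)^j C(5,j)(9-j)!
= C(5,0)·9! - C(5,1)·8! + C(5,2)·7! - C(5,3)·6! + C(5,4)·5! - C(5,5)·4!
= 362880 - 201600 + 50400 - 7200 + 600 - 24
= 205056

205056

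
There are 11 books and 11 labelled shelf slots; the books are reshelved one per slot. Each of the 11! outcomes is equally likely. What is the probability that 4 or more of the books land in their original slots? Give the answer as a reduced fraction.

Favorable outcomes: Σ_{i≥4} C(11,i)·!(11-i) = 330·1854 + 462·265 + 462·44 + 330·9 + 165·2 + 55·1 + 11·0 + 1·1 = 757934.
Total outcomes: 11! = 39916800.
Probability = 757934/39916800 = 378967/19958400.

378967/19958400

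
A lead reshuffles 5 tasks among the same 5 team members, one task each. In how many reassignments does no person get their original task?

44

Use !n = (n-1)(!(n-1) + !(n-2)).
!5 = 4·(9 + 2) = 4·11 = 44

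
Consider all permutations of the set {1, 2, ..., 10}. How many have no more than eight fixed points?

3628799

# with exactly i fixed is C(10,i)·!(10-i); sum over i=0..8:
  i=0: C(10,0)·!10 = 1·1334961 = 1334961
  i=1: C(10,1)·!9 = 10·133496 = 1334960
  i=2: C(10,2)·!8 = 45·14833 = 667485
  i=3: C(10,3)·!7 = 120·1854 = 222480
  i=4: C(10,4)·!6 = 210·265 = 55650
  i=5: C(10,5)·!5 = 252·44 = 11088
  i=6: C(10,6)·!4 = 210·9 = 1890
  i=7: C(10,7)·!3 = 120·2 = 240
  i=8: C(10,8)·!2 = 45·1 = 45
Total = 3628799.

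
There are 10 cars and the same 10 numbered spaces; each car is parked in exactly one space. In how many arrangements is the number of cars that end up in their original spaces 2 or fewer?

3337406

# with exactly i fixed is C(10,i)·!(10-i); sum over i=0..2:
  i=0: C(10,0)·!10 = 1·1334961 = 1334961
  i=1: C(10,1)·!9 = 10·133496 = 1334960
  i=2: C(10,2)·!8 = 45·14833 = 667485
Total = 3337406.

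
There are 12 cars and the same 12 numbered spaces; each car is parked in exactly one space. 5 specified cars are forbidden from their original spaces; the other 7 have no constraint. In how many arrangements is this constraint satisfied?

Let A_j be the event that the j-th constrained one is fixed. By inclusion-exclusion over the 5 events:
Σ_{j=0}^{5} (-1)^j C(5,j)(12-j)!
= C(5,0)·12! - C(5,1)·11! + C(5,2)·10! - C(5,3)·9! + C(5,4)·8! - C(5,5)·7!
= 479001600 - 199584000 + 36288000 - 3628800 + 201600 - 5040
= 312273360

312273360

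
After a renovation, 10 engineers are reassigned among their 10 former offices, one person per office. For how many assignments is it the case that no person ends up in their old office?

1334961

Recurrence: !10 = 9·(!9 + !8).
!10 = 9·(133496 + 14833) = 9·148329 = 1334961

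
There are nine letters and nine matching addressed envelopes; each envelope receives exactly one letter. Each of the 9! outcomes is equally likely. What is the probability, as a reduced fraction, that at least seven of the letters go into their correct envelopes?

37/362880

Favorable outcomes: Σ_{i≥7} C(9,i)·!(9-i) = 36·1 + 9·0 + 1·1 = 37.
Total outcomes: 9! = 362880.
Probability = 37/362880 = 37/362880.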